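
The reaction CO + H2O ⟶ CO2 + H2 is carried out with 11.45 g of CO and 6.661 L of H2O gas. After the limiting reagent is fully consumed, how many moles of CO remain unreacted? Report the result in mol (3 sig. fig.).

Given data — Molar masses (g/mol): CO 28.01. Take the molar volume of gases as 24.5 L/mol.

n(CO) = 11.45 / 28.01 = 0.4088 mol
n(H2O) = 6.661 / 24.5 = 0.2719 mol
n/ν for CO = 0.4088/1 = 0.4088
n/ν for H2O = 0.2719/1 = 0.2719
Smallest n/ν is H2O → limiting reagent.
CO consumed = (1/1) × 0.2719 = 0.2719 mol
CO remaining = 0.4088 − 0.2719 = 0.1369 mol

0.137 mol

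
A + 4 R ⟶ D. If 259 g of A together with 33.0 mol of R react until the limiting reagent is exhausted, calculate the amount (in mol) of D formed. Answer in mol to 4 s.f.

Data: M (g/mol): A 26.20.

8.250 mol

n(A) = 259.0 / 26.20 = 9.885 mol
n(R) = 33.00 mol
n/ν for A = 9.885/1 = 9.885
n/ν for R = 33.00/4 = 8.250
Smallest n/ν is R → limiting reagent.
n(D) = (1/4) × 33.00 = 8.250 mol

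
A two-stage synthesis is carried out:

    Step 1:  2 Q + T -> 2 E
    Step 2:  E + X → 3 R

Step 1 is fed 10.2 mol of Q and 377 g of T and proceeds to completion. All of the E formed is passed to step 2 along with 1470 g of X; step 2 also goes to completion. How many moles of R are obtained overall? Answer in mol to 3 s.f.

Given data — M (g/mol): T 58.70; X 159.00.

Step 1:
n(Q) = 10.20 mol
n(T) = 377.0 / 58.70 = 6.422 mol
n/ν → Q: 5.100, T: 6.422; Q is limiting.
n(E) produced = (2/2) × 10.20 = 10.20 mol
Step 2:
n(E) available = 10.20 mol
n(X) = 1470 / 159.00 = 9.245 mol
n/ν → E: 10.20, X: 9.245; X is limiting.
n(R) = (3/1) × 9.245 = 27.74 mol

27.7 mol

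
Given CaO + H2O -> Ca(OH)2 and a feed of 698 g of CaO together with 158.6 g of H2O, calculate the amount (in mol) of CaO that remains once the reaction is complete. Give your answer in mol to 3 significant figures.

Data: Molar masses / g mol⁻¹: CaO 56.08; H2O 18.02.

3.65 mol

n(CaO) = 698.0 / 56.08 = 12.45 mol
n(H2O) = 158.6 / 18.02 = 8.801 mol
n/ν → CaO: 12.45, H2O: 8.801; H2O is limiting.
CaO consumed = (1/1) × 8.801 = 8.801 mol
CaO remaining = 12.45 − 8.801 = 3.649 mol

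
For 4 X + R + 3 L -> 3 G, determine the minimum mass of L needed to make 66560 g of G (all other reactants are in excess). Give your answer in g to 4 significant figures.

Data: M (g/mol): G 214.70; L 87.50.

27130 g

n(G) = 66560 / 214.70 = 310.0 mol
n(L) = (3/3) × 310.0 = 310.0 mol
mass = 310.0 × 87.50 = 27130 g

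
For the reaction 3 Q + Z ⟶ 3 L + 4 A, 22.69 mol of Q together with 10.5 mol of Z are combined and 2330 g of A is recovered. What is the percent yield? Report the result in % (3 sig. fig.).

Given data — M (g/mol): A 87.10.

88.4 %

n(Q) = 22.69 mol
n(Z) = 10.50 mol
n/ν for Q = 22.69/3 = 7.563
n/ν for Z = 10.50/1 = 10.50
Smallest n/ν is Q → limiting reagent.
theoretical n(A) = (4/3) × 22.69 = 30.25 mol → 2635 g
% yield = 2330 / 2635 × 100 = 88.43 %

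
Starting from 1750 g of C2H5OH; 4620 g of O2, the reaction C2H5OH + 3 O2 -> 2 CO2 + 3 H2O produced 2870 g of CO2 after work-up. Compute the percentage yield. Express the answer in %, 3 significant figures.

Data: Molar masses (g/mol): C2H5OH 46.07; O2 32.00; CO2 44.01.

85.8 %

n(C2H5OH) = 1750 / 46.07 = 37.99 mol
n(O2) = 4620 / 32.00 = 144.4 mol
n/ν → C2H5OH: 37.99, O2: 48.13; C2H5OH is limiting.
theoretical n(CO2) = (2/1) × 37.99 = 75.98 mol → 3344 g
% yield = 2870 / 3344 × 100 = 85.83 %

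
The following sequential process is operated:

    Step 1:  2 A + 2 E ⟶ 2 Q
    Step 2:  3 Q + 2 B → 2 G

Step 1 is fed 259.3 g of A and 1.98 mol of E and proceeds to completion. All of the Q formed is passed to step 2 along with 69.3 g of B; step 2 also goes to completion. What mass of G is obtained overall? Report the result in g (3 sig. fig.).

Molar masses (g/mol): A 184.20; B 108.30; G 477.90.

Step 1:
n(A) = 259.3 / 184.20 = 1.408 mol
n(E) = 1.980 mol
n/ν → A: 0.7040, E: 0.9900; A is limiting.
n(Q) produced = (2/2) × 1.408 = 1.408 mol
Step 2:
n(Q) available = 1.408 mol
n(B) = 69.30 / 108.30 = 0.6399 mol
n/ν → Q: 0.4693, B: 0.3200; B is limiting.
n(G) = (2/2) × 0.6399 = 0.6399 mol
mass = 0.6399 × 477.90 = 305.8 g

306 g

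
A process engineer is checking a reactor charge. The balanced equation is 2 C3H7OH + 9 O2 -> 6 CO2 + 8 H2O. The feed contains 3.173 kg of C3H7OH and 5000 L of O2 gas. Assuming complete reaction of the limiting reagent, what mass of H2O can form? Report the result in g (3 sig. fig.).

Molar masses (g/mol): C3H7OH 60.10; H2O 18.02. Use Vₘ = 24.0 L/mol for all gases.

n(C3H7OH) = 3.173×1000 / 60.10 = 52.80 mol
n(O2) = 5000 / 24.0 = 208.3 mol
n/ν for C3H7OH = 52.80/2 = 26.40
n/ν for O2 = 208.3/9 = 23.14
Smallest n/ν is O2 → limiting reagent.
n(H2O) = (8/9) × 208.3 = 185.2 mol
mass = 185.2 × 18.02 = 3337 g

3340 g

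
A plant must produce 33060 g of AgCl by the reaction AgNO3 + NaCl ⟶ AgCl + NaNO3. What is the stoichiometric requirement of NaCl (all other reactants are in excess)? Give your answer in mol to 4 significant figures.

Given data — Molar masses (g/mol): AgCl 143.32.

n(AgCl) = 33060 / 143.32 = 230.7 mol
n(NaCl) = (1/1) × 230.7 = 230.7 mol

230.7 mol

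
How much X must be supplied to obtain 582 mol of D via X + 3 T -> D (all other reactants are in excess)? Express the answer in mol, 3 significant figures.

582 mol

n(D) = 582.0 mol
n(X) = (1/1) × 582.0 = 582.0 mol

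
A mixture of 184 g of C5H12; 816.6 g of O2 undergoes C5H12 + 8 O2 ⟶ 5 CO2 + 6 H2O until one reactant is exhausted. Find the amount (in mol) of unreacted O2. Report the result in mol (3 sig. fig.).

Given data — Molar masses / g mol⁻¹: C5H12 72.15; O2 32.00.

5.12 mol

n(C5H12) = 184.0 / 72.15 = 2.550 mol
n(O2) = 816.6 / 32.00 = 25.52 mol
n/ν → C5H12: 2.550, O2: 3.190; C5H12 is limiting.
O2 consumed = (8/1) × 2.550 = 20.40 mol
O2 remaining = 25.52 − 20.40 = 5.120 mol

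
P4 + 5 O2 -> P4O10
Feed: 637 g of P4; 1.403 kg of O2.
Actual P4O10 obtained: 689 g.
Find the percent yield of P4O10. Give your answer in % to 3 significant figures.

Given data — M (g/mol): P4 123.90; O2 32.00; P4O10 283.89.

47.2 %

n(P4) = 637.0 / 123.90 = 5.141 mol
n(O2) = 1.403×1000 / 32.00 = 43.84 mol
n/ν → P4: 5.141, O2: 8.768; P4 is limiting.
theoretical n(P4O10) = (1/1) × 5.141 = 5.141 mol → 1459 g
% yield = 689 / 1459 × 100 = 47.22 %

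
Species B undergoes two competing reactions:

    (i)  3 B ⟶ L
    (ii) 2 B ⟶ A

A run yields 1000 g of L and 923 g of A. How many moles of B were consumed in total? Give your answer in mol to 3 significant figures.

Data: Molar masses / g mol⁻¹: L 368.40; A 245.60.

15.7 mol

n(L) = 1000 / 368.40 = 2.714 mol
n(A) = 923 / 245.60 = 3.758 mol
n(B) via (i) = (3/1)×2.714 = 8.142 mol
n(B) via (ii) = (2/1)×3.758 = 7.516 mol
total n(B) = 8.142 + 7.516 = 15.66 mol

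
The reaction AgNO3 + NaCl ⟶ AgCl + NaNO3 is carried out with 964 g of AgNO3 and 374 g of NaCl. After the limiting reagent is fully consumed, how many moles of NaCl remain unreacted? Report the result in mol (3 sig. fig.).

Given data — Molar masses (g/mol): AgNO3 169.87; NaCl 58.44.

n(AgNO3) = 964.0 / 169.87 = 5.675 mol
n(NaCl) = 374.0 / 58.44 = 6.400 mol
n/ν → AgNO3: 5.675, NaCl: 6.400; AgNO3 is limiting.
NaCl consumed = (1/1) × 5.675 = 5.675 mol
NaCl remaining = 6.400 − 5.675 = 0.7250 mol

0.725 mol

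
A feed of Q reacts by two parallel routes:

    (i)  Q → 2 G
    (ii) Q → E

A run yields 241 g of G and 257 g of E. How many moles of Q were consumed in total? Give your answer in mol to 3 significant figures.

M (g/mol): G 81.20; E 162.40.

3.07 mol

n(G) = 241 / 81.20 = 2.968 mol
n(E) = 257 / 162.40 = 1.583 mol
n(Q) via (i) = (1/2)×2.968 = 1.484 mol
n(Q) via (ii) = (1/1)×1.583 = 1.583 mol
total n(Q) = 1.484 + 1.583 = 3.067 mol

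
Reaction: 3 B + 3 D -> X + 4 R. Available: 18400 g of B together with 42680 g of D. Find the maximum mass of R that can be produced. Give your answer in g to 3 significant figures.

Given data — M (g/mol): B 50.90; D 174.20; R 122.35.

40000 g

n(B) = 18400 / 50.90 = 361.5 mol
n(D) = 42680 / 174.20 = 245.0 mol
n/ν for B = 361.5/3 = 120.5
n/ν for D = 245.0/3 = 81.67
Smallest n/ν is D → limiting reagent.
n(R) = (4/3) × 245.0 = 326.7 mol
mass = 326.7 × 122.35 = 39970 g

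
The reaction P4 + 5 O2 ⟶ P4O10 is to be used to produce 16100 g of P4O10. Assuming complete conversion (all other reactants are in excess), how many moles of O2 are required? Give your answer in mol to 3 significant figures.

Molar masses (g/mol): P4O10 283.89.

n(P4O10) = 16100 / 283.89 = 56.71 mol
n(O2) = (5/1) × 56.71 = 283.6 mol

284 mol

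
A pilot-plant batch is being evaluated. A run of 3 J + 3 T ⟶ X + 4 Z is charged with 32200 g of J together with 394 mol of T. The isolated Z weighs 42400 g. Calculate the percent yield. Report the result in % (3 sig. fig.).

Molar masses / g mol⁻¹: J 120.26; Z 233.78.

n(J) = 32200 / 120.26 = 267.8 mol
n(T) = 394.0 mol
n/ν for J = 267.8/3 = 89.27
n/ν for T = 394.0/3 = 131.3
Smallest n/ν is J → limiting reagent.
theoretical n(Z) = (4/3) × 267.8 = 357.1 mol → 83480 g
% yield = 42400 / 83480 × 100 = 50.79 %

50.8 %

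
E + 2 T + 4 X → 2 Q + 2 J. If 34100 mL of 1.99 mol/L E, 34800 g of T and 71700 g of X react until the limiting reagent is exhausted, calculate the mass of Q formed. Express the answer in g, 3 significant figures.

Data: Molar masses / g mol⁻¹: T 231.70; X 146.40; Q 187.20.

25400 g

n(E) = 1.99 × 34100/1000 = 67.86 mol
n(T) = 34800 / 231.70 = 150.2 mol
n(X) = 71700 / 146.40 = 489.8 mol
n/ν → E: 67.86, T: 75.10, X: 122.5; E is limiting.
n(Q) = (2/1) × 67.86 = 135.7 mol
mass = 135.7 × 187.20 = 25400 g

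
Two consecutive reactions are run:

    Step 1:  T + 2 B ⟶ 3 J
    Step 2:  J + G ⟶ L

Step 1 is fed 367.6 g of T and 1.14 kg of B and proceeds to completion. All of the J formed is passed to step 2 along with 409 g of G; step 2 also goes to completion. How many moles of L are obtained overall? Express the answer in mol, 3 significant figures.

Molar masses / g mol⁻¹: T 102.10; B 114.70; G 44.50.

9.19 mol

Step 1:
n(T) = 367.6 / 102.10 = 3.600 mol
n(B) = 1.140×1000 / 114.70 = 9.939 mol
n/ν for T = 3.600/1 = 3.600
n/ν for B = 9.939/2 = 4.970
Smallest n/ν is T → limiting reagent.
n(J) produced = (3/1) × 3.600 = 10.80 mol
Step 2:
n(J) available = 10.80 mol
n(G) = 409.0 / 44.50 = 9.191 mol
n/ν for J = 10.80/1 = 10.80
n/ν for G = 9.191/1 = 9.191
Smallest n/ν is G → limiting reagent.
n(L) = (1/1) × 9.191 = 9.191 mol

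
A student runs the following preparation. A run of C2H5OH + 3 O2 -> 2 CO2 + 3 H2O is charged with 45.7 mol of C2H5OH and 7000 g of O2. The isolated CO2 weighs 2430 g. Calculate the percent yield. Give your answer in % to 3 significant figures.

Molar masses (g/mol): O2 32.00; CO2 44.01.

n(C2H5OH) = 45.70 mol
n(O2) = 7000 / 32.00 = 218.8 mol
n/ν for C2H5OH = 45.70/1 = 45.70
n/ν for O2 = 218.8/3 = 72.93
Smallest n/ν is C2H5OH → limiting reagent.
theoretical n(CO2) = (2/1) × 45.70 = 91.40 mol → 4023 g
% yield = 2430 / 4023 × 100 = 60.40 %

60.4 %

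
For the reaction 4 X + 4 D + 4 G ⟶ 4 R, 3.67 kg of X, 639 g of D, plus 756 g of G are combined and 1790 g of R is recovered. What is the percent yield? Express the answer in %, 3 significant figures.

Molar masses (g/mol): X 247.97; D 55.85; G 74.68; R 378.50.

46.7 %

n(X) = 3.670×1000 / 247.97 = 14.80 mol
n(D) = 639.0 / 55.85 = 11.44 mol
n(G) = 756.0 / 74.68 = 10.12 mol
n/ν for X = 14.80/4 = 3.700
n/ν for D = 11.44/4 = 2.860
n/ν for G = 10.12/4 = 2.530
Smallest n/ν is G → limiting reagent.
theoretical n(R) = (4/4) × 10.12 = 10.12 mol → 3830 g
% yield = 1790 / 3830 × 100 = 46.74 %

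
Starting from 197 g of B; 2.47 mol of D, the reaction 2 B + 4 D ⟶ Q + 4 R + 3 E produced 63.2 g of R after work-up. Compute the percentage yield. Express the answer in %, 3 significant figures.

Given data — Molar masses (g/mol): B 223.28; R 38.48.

93.1 %

n(B) = 197.0 / 223.28 = 0.8823 mol
n(D) = 2.470 mol
n/ν → B: 0.4412, D: 0.6175; B is limiting.
theoretical n(R) = (4/2) × 0.8823 = 1.765 mol → 67.92 g
% yield = 63.2 / 67.92 × 100 = 93.05 %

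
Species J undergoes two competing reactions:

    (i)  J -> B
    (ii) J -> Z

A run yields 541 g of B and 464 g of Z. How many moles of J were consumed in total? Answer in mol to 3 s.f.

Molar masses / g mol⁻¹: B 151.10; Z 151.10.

6.65 mol

n(B) = 541 / 151.10 = 3.580 mol
n(Z) = 464 / 151.10 = 3.071 mol
n(J) via (i) = (1/1)×3.580 = 3.580 mol
n(J) via (ii) = (1/1)×3.071 = 3.071 mol
total n(J) = 3.580 + 3.071 = 6.651 mol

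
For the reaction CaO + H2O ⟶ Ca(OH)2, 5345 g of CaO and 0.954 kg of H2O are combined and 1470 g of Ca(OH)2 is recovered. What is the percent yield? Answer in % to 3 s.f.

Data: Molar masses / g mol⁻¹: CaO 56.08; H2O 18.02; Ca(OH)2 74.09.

37.5 %

n(CaO) = 5345 / 56.08 = 95.31 mol
n(H2O) = 0.9540×1000 / 18.02 = 52.94 mol
n/ν → CaO: 95.31, H2O: 52.94; H2O is limiting.
theoretical n(Ca(OH)2) = (1/1) × 52.94 = 52.94 mol → 3922 g
% yield = 1470 / 3922 × 100 = 37.48 %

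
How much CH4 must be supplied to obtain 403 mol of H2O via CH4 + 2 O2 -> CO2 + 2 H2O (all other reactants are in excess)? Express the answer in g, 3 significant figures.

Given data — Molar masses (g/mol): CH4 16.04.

n(H2O) = 403.0 mol
n(CH4) = (1/2) × 403.0 = 201.5 mol
mass = 201.5 × 16.04 = 3232 g

3230 g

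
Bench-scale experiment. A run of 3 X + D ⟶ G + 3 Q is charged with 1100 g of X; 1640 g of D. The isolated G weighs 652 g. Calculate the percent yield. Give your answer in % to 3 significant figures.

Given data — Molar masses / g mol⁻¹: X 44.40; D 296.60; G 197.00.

59.9 %

n(X) = 1100 / 44.40 = 24.77 mol
n(D) = 1640 / 296.60 = 5.529 mol
n/ν → X: 8.257, D: 5.529; D is limiting.
theoretical n(G) = (1/1) × 5.529 = 5.529 mol → 1089 g
% yield = 652 / 1089 × 100 = 59.87 %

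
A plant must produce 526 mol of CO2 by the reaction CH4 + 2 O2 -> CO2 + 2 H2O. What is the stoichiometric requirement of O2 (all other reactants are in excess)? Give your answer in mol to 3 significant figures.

n(CO2) = 526.0 mol
n(O2) = (2/1) × 526.0 = 1052 mol

1050 mol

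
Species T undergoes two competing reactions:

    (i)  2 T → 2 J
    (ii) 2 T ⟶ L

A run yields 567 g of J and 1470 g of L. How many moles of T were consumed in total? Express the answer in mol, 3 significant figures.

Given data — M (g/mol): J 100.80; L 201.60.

20.2 mol

n(J) = 567 / 100.80 = 5.625 mol
n(L) = 1470 / 201.60 = 7.292 mol
n(T) via (i) = (2/2)×5.625 = 5.625 mol
n(T) via (ii) = (2/1)×7.292 = 14.58 mol
total n(T) = 5.625 + 14.58 = 20.21 mol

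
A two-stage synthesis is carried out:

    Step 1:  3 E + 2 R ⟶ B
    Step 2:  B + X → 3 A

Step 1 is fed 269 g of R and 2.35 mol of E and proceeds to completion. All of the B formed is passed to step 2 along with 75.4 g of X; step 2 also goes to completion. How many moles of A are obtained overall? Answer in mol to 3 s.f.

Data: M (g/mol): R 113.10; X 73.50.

2.35 mol

Step 1:
n(R) = 269.0 / 113.10 = 2.378 mol
n(E) = 2.350 mol
n/ν for R = 2.378/2 = 1.189
n/ν for E = 2.350/3 = 0.7833
Smallest n/ν is E → limiting reagent.
n(B) produced = (1/3) × 2.350 = 0.7833 mol
Step 2:
n(B) available = 0.7833 mol
n(X) = 75.40 / 73.50 = 1.026 mol
n/ν for B = 0.7833/1 = 0.7833
n/ν for X = 1.026/1 = 1.026
Smallest n/ν is B → limiting reagent.
n(A) = (3/1) × 0.7833 = 2.350 mol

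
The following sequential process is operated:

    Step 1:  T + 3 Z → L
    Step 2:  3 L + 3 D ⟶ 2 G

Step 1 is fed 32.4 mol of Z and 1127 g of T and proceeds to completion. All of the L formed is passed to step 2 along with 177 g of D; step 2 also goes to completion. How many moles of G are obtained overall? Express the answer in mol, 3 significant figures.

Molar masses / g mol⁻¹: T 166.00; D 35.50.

Step 1:
n(Z) = 32.40 mol
n(T) = 1127 / 166.00 = 6.789 mol
n/ν for Z = 32.40/3 = 10.80
n/ν for T = 6.789/1 = 6.789
Smallest n/ν is T → limiting reagent.
n(L) produced = (1/1) × 6.789 = 6.789 mol
Step 2:
n(L) available = 6.789 mol
n(D) = 177.0 / 35.50 = 4.986 mol
n/ν for L = 6.789/3 = 2.263
n/ν for D = 4.986/3 = 1.662
Smallest n/ν is D → limiting reagent.
n(G) = (2/3) × 4.986 = 3.324 mol

3.32 mol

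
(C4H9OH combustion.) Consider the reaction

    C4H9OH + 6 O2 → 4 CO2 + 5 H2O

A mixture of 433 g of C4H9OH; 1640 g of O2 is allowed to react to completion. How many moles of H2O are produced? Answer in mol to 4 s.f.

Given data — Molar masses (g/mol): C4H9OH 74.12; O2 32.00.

n(C4H9OH) = 433.0 / 74.12 = 5.842 mol
n(O2) = 1640 / 32.00 = 51.25 mol
n/ν → C4H9OH: 5.842, O2: 8.542; C4H9OH is limiting.
n(H2O) = (5/1) × 5.842 = 29.21 mol

29.21 mol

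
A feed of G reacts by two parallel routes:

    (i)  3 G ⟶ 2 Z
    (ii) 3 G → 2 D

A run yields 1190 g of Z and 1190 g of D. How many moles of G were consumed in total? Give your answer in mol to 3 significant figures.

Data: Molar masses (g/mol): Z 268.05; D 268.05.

13.3 mol

n(Z) = 1190 / 268.05 = 4.439 mol
n(D) = 1190 / 268.05 = 4.439 mol
n(G) via (i) = (3/2)×4.439 = 6.659 mol
n(G) via (ii) = (3/2)×4.439 = 6.659 mol
total n(G) = 6.659 + 6.659 = 13.32 mol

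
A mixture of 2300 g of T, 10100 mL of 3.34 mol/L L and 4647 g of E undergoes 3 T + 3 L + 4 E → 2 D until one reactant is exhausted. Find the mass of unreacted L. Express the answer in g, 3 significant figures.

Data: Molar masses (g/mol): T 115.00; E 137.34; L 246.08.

n(T) = 2300 / 115.00 = 20.00 mol
n(L) = 3.34 × 10100/1000 = 33.73 mol
n(E) = 4647 / 137.34 = 33.84 mol
n/ν → T: 6.667, L: 11.24, E: 8.460; T is limiting.
L consumed = (3/3) × 20.00 = 20.00 mol
L remaining = 33.73 − 20.00 = 13.73 mol
mass = 13.73 × 246.08 = 3379 g

3380 g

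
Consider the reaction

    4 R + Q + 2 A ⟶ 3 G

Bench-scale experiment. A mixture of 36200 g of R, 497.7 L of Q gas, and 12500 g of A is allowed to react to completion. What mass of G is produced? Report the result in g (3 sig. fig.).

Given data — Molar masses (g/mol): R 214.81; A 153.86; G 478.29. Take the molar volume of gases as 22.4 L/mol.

n(R) = 36200 / 214.81 = 168.5 mol
n(Q) = 497.7 / 22.4 = 22.22 mol
n(A) = 12500 / 153.86 = 81.24 mol
n/ν for R = 168.5/4 = 42.13
n/ν for Q = 22.22/1 = 22.22
n/ν for A = 81.24/2 = 40.62
Smallest n/ν is Q → limiting reagent.
n(G) = (3/1) × 22.22 = 66.66 mol
mass = 66.66 × 478.29 = 31880 g

31900 g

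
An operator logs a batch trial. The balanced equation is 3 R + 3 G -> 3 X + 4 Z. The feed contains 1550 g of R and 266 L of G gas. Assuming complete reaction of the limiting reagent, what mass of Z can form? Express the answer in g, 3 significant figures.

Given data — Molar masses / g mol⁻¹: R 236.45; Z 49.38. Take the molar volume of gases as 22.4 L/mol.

n(R) = 1550 / 236.45 = 6.555 mol
n(G) = 266.0 / 22.4 = 11.88 mol
n/ν for R = 6.555/3 = 2.185
n/ν for G = 11.88/3 = 3.960
Smallest n/ν is R → limiting reagent.
n(Z) = (4/3) × 6.555 = 8.740 mol
mass = 8.740 × 49.38 = 431.6 g

432 g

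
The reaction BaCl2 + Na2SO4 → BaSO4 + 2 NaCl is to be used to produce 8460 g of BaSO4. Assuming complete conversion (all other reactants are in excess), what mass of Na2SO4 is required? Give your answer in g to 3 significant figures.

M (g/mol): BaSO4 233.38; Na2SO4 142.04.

n(BaSO4) = 8460 / 233.38 = 36.25 mol
n(Na2SO4) = (1/1) × 36.25 = 36.25 mol
mass = 36.25 × 142.04 = 5149 g

5150 g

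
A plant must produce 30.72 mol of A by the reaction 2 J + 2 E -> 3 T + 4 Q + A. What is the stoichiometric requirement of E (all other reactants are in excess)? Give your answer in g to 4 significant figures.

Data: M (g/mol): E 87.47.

5374 g

n(A) = 30.72 mol
n(E) = (2/1) × 30.72 = 61.44 mol
mass = 61.44 × 87.47 = 5374 g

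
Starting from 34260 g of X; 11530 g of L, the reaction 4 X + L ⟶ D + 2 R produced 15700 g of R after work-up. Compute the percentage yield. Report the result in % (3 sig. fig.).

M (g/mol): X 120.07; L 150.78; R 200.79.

n(X) = 34260 / 120.07 = 285.3 mol
n(L) = 11530 / 150.78 = 76.47 mol
n/ν for X = 285.3/4 = 71.33
n/ν for L = 76.47/1 = 76.47
Smallest n/ν is X → limiting reagent.
theoretical n(R) = (2/4) × 285.3 = 142.7 mol → 28650 g
% yield = 15700 / 28650 × 100 = 54.80 %

54.8 %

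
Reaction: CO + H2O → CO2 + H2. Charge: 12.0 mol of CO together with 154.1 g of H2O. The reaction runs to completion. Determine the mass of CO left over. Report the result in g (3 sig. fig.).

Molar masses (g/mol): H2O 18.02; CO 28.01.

n(CO) = 12.00 mol
n(H2O) = 154.1 / 18.02 = 8.552 mol
n/ν for CO = 12.00/1 = 12.00
n/ν for H2O = 8.552/1 = 8.552
Smallest n/ν is H2O → limiting reagent.
CO consumed = (1/1) × 8.552 = 8.552 mol
CO remaining = 12.00 − 8.552 = 3.448 mol
mass = 3.448 × 28.01 = 96.58 g

96.6 g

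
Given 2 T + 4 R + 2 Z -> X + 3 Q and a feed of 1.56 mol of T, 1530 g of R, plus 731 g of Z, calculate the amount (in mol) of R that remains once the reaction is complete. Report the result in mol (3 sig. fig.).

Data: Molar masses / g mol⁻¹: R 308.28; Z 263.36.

n(T) = 1.560 mol
n(R) = 1530 / 308.28 = 4.963 mol
n(Z) = 731.0 / 263.36 = 2.776 mol
n/ν for T = 1.560/2 = 0.7800
n/ν for R = 4.963/4 = 1.241
n/ν for Z = 2.776/2 = 1.388
Smallest n/ν is T → limiting reagent.
R consumed = (4/2) × 1.560 = 3.120 mol
R remaining = 4.963 − 3.120 = 1.843 mol

1.84 mol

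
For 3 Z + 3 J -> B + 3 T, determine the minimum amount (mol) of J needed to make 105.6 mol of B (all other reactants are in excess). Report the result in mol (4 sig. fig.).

316.8 mol

n(B) = 105.6 mol
n(J) = (3/1) × 105.6 = 316.8 mol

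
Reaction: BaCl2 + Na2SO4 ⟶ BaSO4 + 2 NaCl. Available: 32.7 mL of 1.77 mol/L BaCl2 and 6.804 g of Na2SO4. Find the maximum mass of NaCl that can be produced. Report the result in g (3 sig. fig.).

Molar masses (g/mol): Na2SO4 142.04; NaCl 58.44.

n(BaCl2) = 1.77 × 32.70/1000 = 0.05788 mol
n(Na2SO4) = 6.804 / 142.04 = 0.04790 mol
n/ν → BaCl2: 0.05788, Na2SO4: 0.04790; Na2SO4 is limiting.
n(NaCl) = (2/1) × 0.04790 = 0.09580 mol
mass = 0.09580 × 58.44 = 5.599 g

5.60 g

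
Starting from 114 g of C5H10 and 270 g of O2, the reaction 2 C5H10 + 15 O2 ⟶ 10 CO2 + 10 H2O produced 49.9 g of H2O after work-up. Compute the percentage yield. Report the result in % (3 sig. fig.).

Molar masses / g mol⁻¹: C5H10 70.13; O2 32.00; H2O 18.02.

49.2 %

n(C5H10) = 114.0 / 70.13 = 1.626 mol
n(O2) = 270.0 / 32.00 = 8.438 mol
n/ν → C5H10: 0.8130, O2: 0.5625; O2 is limiting.
theoretical n(H2O) = (10/15) × 8.438 = 5.625 mol → 101.4 g
% yield = 49.9 / 101.4 × 100 = 49.21 %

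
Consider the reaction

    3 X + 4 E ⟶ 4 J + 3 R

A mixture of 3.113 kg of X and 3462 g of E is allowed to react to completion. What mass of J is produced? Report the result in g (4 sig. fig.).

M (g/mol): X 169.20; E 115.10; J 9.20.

n(X) = 3.113×1000 / 169.20 = 18.40 mol
n(E) = 3462 / 115.10 = 30.08 mol
n/ν → X: 6.133, E: 7.520; X is limiting.
n(J) = (4/3) × 18.40 = 24.53 mol
mass = 24.53 × 9.20 = 225.7 g

225.7 g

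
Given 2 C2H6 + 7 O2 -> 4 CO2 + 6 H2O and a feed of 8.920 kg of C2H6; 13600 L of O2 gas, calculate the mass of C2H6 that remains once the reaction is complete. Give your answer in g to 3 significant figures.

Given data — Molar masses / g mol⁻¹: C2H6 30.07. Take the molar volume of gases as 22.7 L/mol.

3770 g

n(C2H6) = 8.920×1000 / 30.07 = 296.6 mol
n(O2) = 13600 / 22.7 = 599.1 mol
n/ν for C2H6 = 296.6/2 = 148.3
n/ν for O2 = 599.1/7 = 85.59
Smallest n/ν is O2 → limiting reagent.
C2H6 consumed = (2/7) × 599.1 = 171.2 mol
C2H6 remaining = 296.6 − 171.2 = 125.4 mol
mass = 125.4 × 30.07 = 3771 g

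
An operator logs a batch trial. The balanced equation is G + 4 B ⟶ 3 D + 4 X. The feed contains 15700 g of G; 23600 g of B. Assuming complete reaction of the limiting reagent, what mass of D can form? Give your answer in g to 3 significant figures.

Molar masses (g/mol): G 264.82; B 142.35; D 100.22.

12500 g

n(G) = 15700 / 264.82 = 59.29 mol
n(B) = 23600 / 142.35 = 165.8 mol
n/ν → G: 59.29, B: 41.45; B is limiting.
n(D) = (3/4) × 165.8 = 124.4 mol
mass = 124.4 × 100.22 = 12470 g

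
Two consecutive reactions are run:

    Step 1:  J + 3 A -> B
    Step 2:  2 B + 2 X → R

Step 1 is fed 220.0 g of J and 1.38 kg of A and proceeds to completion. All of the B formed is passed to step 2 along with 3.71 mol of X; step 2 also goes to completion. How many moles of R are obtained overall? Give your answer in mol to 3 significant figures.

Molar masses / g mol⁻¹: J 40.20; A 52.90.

1.86 mol

Step 1:
n(J) = 220.0 / 40.20 = 5.473 mol
n(A) = 1.380×1000 / 52.90 = 26.09 mol
n/ν for J = 5.473/1 = 5.473
n/ν for A = 26.09/3 = 8.697
Smallest n/ν is J → limiting reagent.
n(B) produced = (1/1) × 5.473 = 5.473 mol
Step 2:
n(B) available = 5.473 mol
n(X) = 3.710 mol
n/ν for B = 5.473/2 = 2.737
n/ν for X = 3.710/2 = 1.855
Smallest n/ν is X → limiting reagent.
n(R) = (1/2) × 3.710 = 1.855 mol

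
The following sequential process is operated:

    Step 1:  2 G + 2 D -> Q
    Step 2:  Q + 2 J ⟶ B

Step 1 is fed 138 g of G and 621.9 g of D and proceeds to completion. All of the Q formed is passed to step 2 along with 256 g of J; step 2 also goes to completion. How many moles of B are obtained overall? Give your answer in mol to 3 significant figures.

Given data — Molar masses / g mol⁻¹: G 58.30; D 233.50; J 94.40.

Step 1:
n(G) = 138.0 / 58.30 = 2.367 mol
n(D) = 621.9 / 233.50 = 2.663 mol
n/ν → G: 1.184, D: 1.332; G is limiting.
n(Q) produced = (1/2) × 2.367 = 1.184 mol
Step 2:
n(Q) available = 1.184 mol
n(J) = 256.0 / 94.40 = 2.712 mol
n/ν → Q: 1.184, J: 1.356; Q is limiting.
n(B) = (1/1) × 1.184 = 1.184 mol

1.18 mol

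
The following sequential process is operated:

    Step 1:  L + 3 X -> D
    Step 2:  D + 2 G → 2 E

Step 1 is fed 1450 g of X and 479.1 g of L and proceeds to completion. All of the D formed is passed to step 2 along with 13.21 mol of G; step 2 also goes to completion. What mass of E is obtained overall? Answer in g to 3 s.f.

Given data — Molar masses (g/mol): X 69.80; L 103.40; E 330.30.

3060 g

Step 1:
n(X) = 1450 / 69.80 = 20.77 mol
n(L) = 479.1 / 103.40 = 4.633 mol
n/ν for X = 20.77/3 = 6.923
n/ν for L = 4.633/1 = 4.633
Smallest n/ν is L → limiting reagent.
n(D) produced = (1/1) × 4.633 = 4.633 mol
Step 2:
n(D) available = 4.633 mol
n(G) = 13.21 mol
n/ν for D = 4.633/1 = 4.633
n/ν for G = 13.21/2 = 6.605
Smallest n/ν is D → limiting reagent.
n(E) = (2/1) × 4.633 = 9.266 mol
mass = 9.266 × 330.30 = 3061 g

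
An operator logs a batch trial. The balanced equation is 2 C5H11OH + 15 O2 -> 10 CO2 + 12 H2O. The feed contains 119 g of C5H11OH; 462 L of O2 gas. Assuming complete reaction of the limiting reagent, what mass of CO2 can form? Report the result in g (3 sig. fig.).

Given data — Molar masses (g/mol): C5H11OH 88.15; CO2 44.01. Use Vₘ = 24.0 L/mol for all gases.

297 g

n(C5H11OH) = 119.0 / 88.15 = 1.350 mol
n(O2) = 462.0 / 24.0 = 19.25 mol
n/ν for C5H11OH = 1.350/2 = 0.6750
n/ν for O2 = 19.25/15 = 1.283
Smallest n/ν is C5H11OH → limiting reagent.
n(CO2) = (10/2) × 1.350 = 6.750 mol
mass = 6.750 × 44.01 = 297.1 g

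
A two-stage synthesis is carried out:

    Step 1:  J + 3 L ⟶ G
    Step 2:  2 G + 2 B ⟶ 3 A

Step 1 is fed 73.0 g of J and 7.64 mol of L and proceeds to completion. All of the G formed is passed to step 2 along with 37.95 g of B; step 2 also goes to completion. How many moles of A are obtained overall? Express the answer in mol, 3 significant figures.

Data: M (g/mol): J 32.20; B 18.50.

Step 1:
n(J) = 73.00 / 32.20 = 2.267 mol
n(L) = 7.640 mol
n/ν → J: 2.267, L: 2.547; J is limiting.
n(G) produced = (1/1) × 2.267 = 2.267 mol
Step 2:
n(G) available = 2.267 mol
n(B) = 37.95 / 18.50 = 2.051 mol
n/ν → G: 1.134, B: 1.026; B is limiting.
n(A) = (3/2) × 2.051 = 3.077 mol

3.08 mol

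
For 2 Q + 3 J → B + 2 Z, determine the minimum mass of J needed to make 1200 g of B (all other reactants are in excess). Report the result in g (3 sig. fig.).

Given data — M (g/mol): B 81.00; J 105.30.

4680 g

n(B) = 1200 / 81.00 = 14.81 mol
n(J) = (3/1) × 14.81 = 44.43 mol
mass = 44.43 × 105.30 = 4678 g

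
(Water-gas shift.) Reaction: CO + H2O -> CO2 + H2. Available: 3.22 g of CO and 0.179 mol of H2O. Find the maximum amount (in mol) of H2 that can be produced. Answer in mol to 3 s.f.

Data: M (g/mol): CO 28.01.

0.115 mol

n(CO) = 3.220 / 28.01 = 0.1150 mol
n(H2O) = 0.1790 mol
n/ν for CO = 0.1150/1 = 0.1150
n/ν for H2O = 0.1790/1 = 0.1790
Smallest n/ν is CO → limiting reagent.
n(H2) = (1/1) × 0.1150 = 0.1150 mol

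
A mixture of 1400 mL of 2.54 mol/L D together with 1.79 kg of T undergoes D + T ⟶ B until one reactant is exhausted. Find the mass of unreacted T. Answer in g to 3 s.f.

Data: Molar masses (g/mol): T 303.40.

n(D) = 2.54 × 1400/1000 = 3.556 mol
n(T) = 1.790×1000 / 303.40 = 5.900 mol
n/ν for D = 3.556/1 = 3.556
n/ν for T = 5.900/1 = 5.900
Smallest n/ν is D → limiting reagent.
T consumed = (1/1) × 3.556 = 3.556 mol
T remaining = 5.900 − 3.556 = 2.344 mol
mass = 2.344 × 303.40 = 711.2 g

711 g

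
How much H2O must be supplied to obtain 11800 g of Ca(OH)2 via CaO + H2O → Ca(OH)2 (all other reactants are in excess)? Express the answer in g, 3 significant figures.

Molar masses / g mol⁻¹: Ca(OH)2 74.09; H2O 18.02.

n(Ca(OH)2) = 11800 / 74.09 = 159.3 mol
n(H2O) = (1/1) × 159.3 = 159.3 mol
mass = 159.3 × 18.02 = 2871 g

2870 g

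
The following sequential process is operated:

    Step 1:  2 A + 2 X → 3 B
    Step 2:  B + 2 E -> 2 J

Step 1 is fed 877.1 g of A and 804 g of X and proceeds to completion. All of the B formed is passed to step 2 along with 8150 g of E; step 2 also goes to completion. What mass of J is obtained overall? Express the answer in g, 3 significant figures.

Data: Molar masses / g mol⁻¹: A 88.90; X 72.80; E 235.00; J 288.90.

8550 g

Step 1:
n(A) = 877.1 / 88.90 = 9.866 mol
n(X) = 804.0 / 72.80 = 11.04 mol
n/ν for A = 9.866/2 = 4.933
n/ν for X = 11.04/2 = 5.520
Smallest n/ν is A → limiting reagent.
n(B) produced = (3/2) × 9.866 = 14.80 mol
Step 2:
n(B) available = 14.80 mol
n(E) = 8150 / 235.00 = 34.68 mol
n/ν for B = 14.80/1 = 14.80
n/ν for E = 34.68/2 = 17.34
Smallest n/ν is B → limiting reagent.
n(J) = (2/1) × 14.80 = 29.60 mol
mass = 29.60 × 288.90 = 8551 g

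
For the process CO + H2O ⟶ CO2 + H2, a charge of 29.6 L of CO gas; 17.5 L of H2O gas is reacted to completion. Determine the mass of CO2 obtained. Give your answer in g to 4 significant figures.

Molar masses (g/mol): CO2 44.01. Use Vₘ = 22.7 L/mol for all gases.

33.93 g

n(CO) = 29.60 / 22.7 = 1.304 mol
n(H2O) = 17.50 / 22.7 = 0.7709 mol
n/ν for CO = 1.304/1 = 1.304
n/ν for H2O = 0.7709/1 = 0.7709
Smallest n/ν is H2O → limiting reagent.
n(CO2) = (1/1) × 0.7709 = 0.7709 mol
mass = 0.7709 × 44.01 = 33.93 g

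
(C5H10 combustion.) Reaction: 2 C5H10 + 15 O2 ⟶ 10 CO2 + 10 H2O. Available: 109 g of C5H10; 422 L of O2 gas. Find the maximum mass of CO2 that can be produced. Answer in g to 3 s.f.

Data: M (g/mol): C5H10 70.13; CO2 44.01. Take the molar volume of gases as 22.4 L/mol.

342 g

n(C5H10) = 109.0 / 70.13 = 1.554 mol
n(O2) = 422.0 / 22.4 = 18.84 mol
n/ν for C5H10 = 1.554/2 = 0.7770
n/ν for O2 = 18.84/15 = 1.256
Smallest n/ν is C5H10 → limiting reagent.
n(CO2) = (10/2) × 1.554 = 7.770 mol
mass = 7.770 × 44.01 = 342.0 g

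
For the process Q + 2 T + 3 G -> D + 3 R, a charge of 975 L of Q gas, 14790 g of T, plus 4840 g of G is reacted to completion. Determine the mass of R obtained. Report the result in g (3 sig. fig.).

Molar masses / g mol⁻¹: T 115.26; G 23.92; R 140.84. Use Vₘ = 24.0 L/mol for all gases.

17200 g

n(Q) = 975.0 / 24.0 = 40.63 mol
n(T) = 14790 / 115.26 = 128.3 mol
n(G) = 4840 / 23.92 = 202.3 mol
n/ν for Q = 40.63/1 = 40.63
n/ν for T = 128.3/2 = 64.15
n/ν for G = 202.3/3 = 67.43
Smallest n/ν is Q → limiting reagent.
n(R) = (3/1) × 40.63 = 121.9 mol
mass = 121.9 × 140.84 = 17170 g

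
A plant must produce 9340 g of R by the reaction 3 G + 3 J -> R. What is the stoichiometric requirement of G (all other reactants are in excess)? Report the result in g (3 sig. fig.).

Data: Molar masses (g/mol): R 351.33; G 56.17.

4480 g

n(R) = 9340 / 351.33 = 26.58 mol
n(G) = (3/1) × 26.58 = 79.74 mol
mass = 79.74 × 56.17 = 4479 g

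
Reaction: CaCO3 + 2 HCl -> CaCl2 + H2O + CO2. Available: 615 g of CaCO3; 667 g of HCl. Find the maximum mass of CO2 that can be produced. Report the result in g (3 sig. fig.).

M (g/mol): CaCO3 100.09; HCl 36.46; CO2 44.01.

270 g

n(CaCO3) = 615.0 / 100.09 = 6.144 mol
n(HCl) = 667.0 / 36.46 = 18.29 mol
n/ν for CaCO3 = 6.144/1 = 6.144
n/ν for HCl = 18.29/2 = 9.145
Smallest n/ν is CaCO3 → limiting reagent.
n(CO2) = (1/1) × 6.144 = 6.144 mol
mass = 6.144 × 44.01 = 270.4 g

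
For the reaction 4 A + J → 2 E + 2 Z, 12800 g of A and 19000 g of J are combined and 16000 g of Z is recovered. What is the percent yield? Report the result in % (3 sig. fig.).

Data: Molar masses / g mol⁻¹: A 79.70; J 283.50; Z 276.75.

72.0 %

n(A) = 12800 / 79.70 = 160.6 mol
n(J) = 19000 / 283.50 = 67.02 mol
n/ν for A = 160.6/4 = 40.15
n/ν for J = 67.02/1 = 67.02
Smallest n/ν is A → limiting reagent.
theoretical n(Z) = (2/4) × 160.6 = 80.30 mol → 22220 g
% yield = 16000 / 22220 × 100 = 72.01 %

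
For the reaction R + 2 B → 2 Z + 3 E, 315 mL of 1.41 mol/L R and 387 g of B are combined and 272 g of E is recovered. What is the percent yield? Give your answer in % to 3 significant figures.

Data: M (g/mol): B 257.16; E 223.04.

n(R) = 1.41 × 315.0/1000 = 0.4442 mol
n(B) = 387.0 / 257.16 = 1.505 mol
n/ν for R = 0.4442/1 = 0.4442
n/ν for B = 1.505/2 = 0.7525
Smallest n/ν is R → limiting reagent.
theoretical n(E) = (3/1) × 0.4442 = 1.333 mol → 297.3 g
% yield = 272 / 297.3 × 100 = 91.49 %

91.5 %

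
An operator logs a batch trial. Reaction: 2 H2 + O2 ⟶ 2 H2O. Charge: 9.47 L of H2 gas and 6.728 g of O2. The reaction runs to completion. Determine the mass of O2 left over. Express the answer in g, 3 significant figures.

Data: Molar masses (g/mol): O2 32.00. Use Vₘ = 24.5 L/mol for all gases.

n(H2) = 9.470 / 24.5 = 0.3865 mol
n(O2) = 6.728 / 32.00 = 0.2103 mol
n/ν for H2 = 0.3865/2 = 0.1933
n/ν for O2 = 0.2103/1 = 0.2103
Smallest n/ν is H2 → limiting reagent.
O2 consumed = (1/2) × 0.3865 = 0.1933 mol
O2 remaining = 0.2103 − 0.1933 = 0.01700 mol
mass = 0.01700 × 32.00 = 0.5440 g

0.544 g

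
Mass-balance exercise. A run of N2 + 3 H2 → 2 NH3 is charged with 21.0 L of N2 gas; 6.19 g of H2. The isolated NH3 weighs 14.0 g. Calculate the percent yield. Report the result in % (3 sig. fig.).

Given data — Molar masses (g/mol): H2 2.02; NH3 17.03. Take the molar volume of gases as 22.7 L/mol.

44.4 %

n(N2) = 21.00 / 22.7 = 0.9251 mol
n(H2) = 6.190 / 2.02 = 3.064 mol
n/ν → N2: 0.9251, H2: 1.021; N2 is limiting.
theoretical n(NH3) = (2/1) × 0.9251 = 1.850 mol → 31.51 g
% yield = 14.0 / 31.51 × 100 = 44.43 %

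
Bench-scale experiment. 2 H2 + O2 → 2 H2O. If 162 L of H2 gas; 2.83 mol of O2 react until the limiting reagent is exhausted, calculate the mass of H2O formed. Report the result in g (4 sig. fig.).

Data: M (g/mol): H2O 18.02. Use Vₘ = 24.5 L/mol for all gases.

n(H2) = 162.0 / 24.5 = 6.612 mol
n(O2) = 2.830 mol
n/ν for H2 = 6.612/2 = 3.306
n/ν for O2 = 2.830/1 = 2.830
Smallest n/ν is O2 → limiting reagent.
n(H2O) = (2/1) × 2.830 = 5.660 mol
mass = 5.660 × 18.02 = 102.0 g

102.0 g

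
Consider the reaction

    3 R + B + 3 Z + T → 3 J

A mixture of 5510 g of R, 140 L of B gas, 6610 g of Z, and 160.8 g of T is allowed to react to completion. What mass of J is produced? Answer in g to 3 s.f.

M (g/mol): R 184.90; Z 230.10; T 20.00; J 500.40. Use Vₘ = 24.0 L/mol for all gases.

n(R) = 5510 / 184.90 = 29.80 mol
n(B) = 140.0 / 24.0 = 5.833 mol
n(Z) = 6610 / 230.10 = 28.73 mol
n(T) = 160.8 / 20.00 = 8.040 mol
n/ν for R = 29.80/3 = 9.933
n/ν for B = 5.833/1 = 5.833
n/ν for Z = 28.73/3 = 9.577
n/ν for T = 8.040/1 = 8.040
Smallest n/ν is B → limiting reagent.
n(J) = (3/1) × 5.833 = 17.50 mol
mass = 17.50 × 500.40 = 8757 g

8760 g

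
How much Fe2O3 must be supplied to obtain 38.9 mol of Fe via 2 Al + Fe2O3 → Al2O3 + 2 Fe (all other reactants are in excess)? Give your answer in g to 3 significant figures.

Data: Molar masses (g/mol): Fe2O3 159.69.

n(Fe) = 38.90 mol
n(Fe2O3) = (1/2) × 38.90 = 19.45 mol
mass = 19.45 × 159.69 = 3106 g

3110 g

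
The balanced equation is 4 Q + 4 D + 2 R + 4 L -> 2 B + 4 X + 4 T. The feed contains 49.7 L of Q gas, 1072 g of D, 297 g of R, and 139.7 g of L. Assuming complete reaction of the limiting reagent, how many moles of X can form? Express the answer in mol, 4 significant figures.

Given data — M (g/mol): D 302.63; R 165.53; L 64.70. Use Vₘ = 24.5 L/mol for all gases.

2.029 mol

n(Q) = 49.70 / 24.5 = 2.029 mol
n(D) = 1072 / 302.63 = 3.542 mol
n(R) = 297.0 / 165.53 = 1.794 mol
n(L) = 139.7 / 64.70 = 2.159 mol
n/ν for Q = 2.029/4 = 0.5073
n/ν for D = 3.542/4 = 0.8855
n/ν for R = 1.794/2 = 0.8970
n/ν for L = 2.159/4 = 0.5398
Smallest n/ν is Q → limiting reagent.
n(X) = (4/4) × 2.029 = 2.029 mol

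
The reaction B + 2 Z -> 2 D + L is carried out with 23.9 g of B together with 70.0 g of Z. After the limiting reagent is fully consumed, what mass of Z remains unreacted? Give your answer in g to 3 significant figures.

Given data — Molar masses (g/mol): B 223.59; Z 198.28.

n(B) = 23.90 / 223.59 = 0.1069 mol
n(Z) = 70.00 / 198.28 = 0.3530 mol
n/ν → B: 0.1069, Z: 0.1765; B is limiting.
Z consumed = (2/1) × 0.1069 = 0.2138 mol
Z remaining = 0.3530 − 0.2138 = 0.1392 mol
mass = 0.1392 × 198.28 = 27.60 g

27.6 g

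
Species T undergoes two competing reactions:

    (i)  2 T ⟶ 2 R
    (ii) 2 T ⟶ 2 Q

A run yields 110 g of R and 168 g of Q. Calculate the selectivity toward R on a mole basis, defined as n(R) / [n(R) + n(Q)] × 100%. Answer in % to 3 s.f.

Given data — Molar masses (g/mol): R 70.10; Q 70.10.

39.6 %

n(R) = 110 / 70.10 = 1.569 mol
n(Q) = 168 / 70.10 = 2.397 mol
selectivity = 1.569/(1.569+2.397) × 100 = 39.56 %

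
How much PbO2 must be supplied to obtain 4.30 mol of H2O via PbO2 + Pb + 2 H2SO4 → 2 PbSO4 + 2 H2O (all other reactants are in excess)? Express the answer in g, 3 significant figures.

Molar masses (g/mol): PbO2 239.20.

514 g

n(H2O) = 4.300 mol
n(PbO2) = (1/2) × 4.300 = 2.150 mol
mass = 2.150 × 239.20 = 514.3 g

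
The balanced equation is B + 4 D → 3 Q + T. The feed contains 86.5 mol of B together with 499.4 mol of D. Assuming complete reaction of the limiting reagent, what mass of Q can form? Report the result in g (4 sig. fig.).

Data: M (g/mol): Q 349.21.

90620 g

n(B) = 86.50 mol
n(D) = 499.4 mol
n/ν for B = 86.50/1 = 86.50
n/ν for D = 499.4/4 = 124.9
Smallest n/ν is B → limiting reagent.
n(Q) = (3/1) × 86.50 = 259.5 mol
mass = 259.5 × 349.21 = 90620 g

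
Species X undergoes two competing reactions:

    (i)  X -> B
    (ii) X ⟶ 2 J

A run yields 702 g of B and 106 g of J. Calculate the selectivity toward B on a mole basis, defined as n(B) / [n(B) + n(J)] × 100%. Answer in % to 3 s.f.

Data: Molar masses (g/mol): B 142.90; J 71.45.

n(B) = 702 / 142.90 = 4.913 mol
n(J) = 106 / 71.45 = 1.484 mol
selectivity = 4.913/(4.913+1.484) × 100 = 76.80 %

76.8 %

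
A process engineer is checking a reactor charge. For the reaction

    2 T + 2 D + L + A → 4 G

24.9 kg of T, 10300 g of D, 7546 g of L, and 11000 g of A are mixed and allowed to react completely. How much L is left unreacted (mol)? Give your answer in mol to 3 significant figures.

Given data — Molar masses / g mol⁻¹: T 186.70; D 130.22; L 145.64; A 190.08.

12.3 mol

n(T) = 24.90×1000 / 186.70 = 133.4 mol
n(D) = 10300 / 130.22 = 79.10 mol
n(L) = 7546 / 145.64 = 51.81 mol
n(A) = 11000 / 190.08 = 57.87 mol
n/ν for T = 133.4/2 = 66.70
n/ν for D = 79.10/2 = 39.55
n/ν for L = 51.81/1 = 51.81
n/ν for A = 57.87/1 = 57.87
Smallest n/ν is D → limiting reagent.
L consumed = (1/2) × 79.10 = 39.55 mol
L remaining = 51.81 − 39.55 = 12.26 mol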